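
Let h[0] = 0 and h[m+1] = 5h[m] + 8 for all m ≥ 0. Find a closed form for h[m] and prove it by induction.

Claim: h[m] = 2·5^m − 2.

Base case: h[0] = 0, and 2·5^0 − 2 = 2 − 2 = 0.
Assume h[k] = 2·5^k − 2 for some k ≥ 0.
Then h[k+1] = 5h[k] + 8 = 5·(2·5^k − 2) + 8 = 10·5^k − 10 + 8 = 2·5^{k+1} − 2.
So the formula holds for k+1, and by induction h[m] = 2·5^m − 2 for all m ≥ 0.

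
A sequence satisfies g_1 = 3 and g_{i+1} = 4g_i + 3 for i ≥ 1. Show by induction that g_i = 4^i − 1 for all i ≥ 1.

Base case: g_1 = 3, and 4^1 − 1 = 4 − 1 = 3.
Assume g_k = 4^k − 1 for some k ≥ 1.
Then g_{k+1} = 4g_k + 3 = 4·(4^k − 1) + 3 = 4^{k+1} − 4 + 3 = 4^{k+1} − 1.
This completes the inductive step, so g_i = 4^i − 1 for all i ≥ 1.

g_i = 4^i − 1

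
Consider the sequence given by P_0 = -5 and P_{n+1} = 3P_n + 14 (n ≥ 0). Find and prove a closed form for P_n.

Claim: P_n = 2·3^n − 7.

Base case: P_0 = -5, and 2·3^0 − 7 = 2 − 7 = -5.
Assume P_j = 2·3^j − 7 for some j ≥ 0.
Then P_{j+1} = 3P_j + 14 = 3·(2·3^j − 7) + 14 = 6·3^j − 21 + 14 = 2·3^{j+1} − 7.
Hence P_n = 2·3^n − 7 for every n ≥ 0, by induction.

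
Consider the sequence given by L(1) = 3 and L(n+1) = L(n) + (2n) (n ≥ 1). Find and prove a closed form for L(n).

Claim: L(n) = n^2 − n + 3.

Base case: L(1) = 3, and 1^2 − 1 + 3 = 3.
Assume L(j) = j^2 − j + 3.
Then L(j+1) = L(j) + (2j) = (j^2 − j + 3) + (2j) = j^2 + j + 3,
and (j+1)^2 − (j+1) + 3 = j^2 + j + 3.
This completes the inductive step, so L(n) = n^2 − n + 3 for all n ≥ 1.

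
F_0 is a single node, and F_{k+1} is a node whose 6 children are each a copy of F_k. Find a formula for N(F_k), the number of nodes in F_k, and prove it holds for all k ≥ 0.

Claim: N(F_k) = (6^{k+1} − 1)/5.

Base case: N(F_0) = 1, and (6^{0+1} − 1)/5 = 1.
Assume N(F_m) = (6^{m+1} − 1)/5.
Then N(F_{m+1}) = 1 + 6N(F_m) = 1 + 6·(6^{m+1} − 1)/5 = 1 + (6^{m+2} − 6)/5 = (5 + 6^{m+2} − 6)/5 = (6^{m+2} − 1)/5.
Hence N(F_k) = (6^{k+1} − 1)/5 for every k ≥ 0, by induction.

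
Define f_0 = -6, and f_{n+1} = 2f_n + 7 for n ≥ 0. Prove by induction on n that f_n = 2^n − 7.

Base case: f_0 = -6, and 2^0 − 7 = 1 − 7 = -6.
Assume f_m = 2^m − 7 for some m ≥ 0.
Then f_{m+1} = 2f_m + 7 = 2·(2^m − 7) + 7 = 2^{m+1} − 14 + 7 = 2^{m+1} − 7.
This completes the inductive step, so f_n = 2^n − 7 for all n ≥ 0.

f_n = 2^n − 7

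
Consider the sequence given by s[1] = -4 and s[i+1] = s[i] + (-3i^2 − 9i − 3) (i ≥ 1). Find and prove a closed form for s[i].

Claim: s[i] = -i^3 − 3i^2 + i − 1.

Base case: s[1] = -4, and -1^3 − 3·1^2 + 1 − 1 = -4.
Assume s[r] = -r^3 − 3r^2 + r − 1.
Then s[r+1] = s[r] + (-3r^2 − 9r − 3) = (-r^3 − 3r^2 + r − 1) + (-3r^2 − 9r − 3) = -r^3 − 6r^2 − 8r − 4,
and -(r+1)^3 − 3·(r+1)^2 + (r+1) − 1 = -r^3 − 6r^2 − 8r − 4.
This completes the inductive step, so s[i] = -i^3 − 3i^2 + i − 1 for all i ≥ 1.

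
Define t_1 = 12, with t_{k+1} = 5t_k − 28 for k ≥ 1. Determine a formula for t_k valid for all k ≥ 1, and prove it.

Claim: t_k = 5^k + 7.

Base case: t_1 = 12, and 5^1 + 7 = 5 + 7 = 12.
Assume t_j = 5^j + 7 for some j ≥ 1.
Then t_{j+1} = 5t_j − 28 = 5·(5^j + 7) − 28 = 5^{j+1} + 35 − 28 = 5^{j+1} + 7.
So the formula holds for j+1, and by induction t_k = 5^k + 7 for all k ≥ 1.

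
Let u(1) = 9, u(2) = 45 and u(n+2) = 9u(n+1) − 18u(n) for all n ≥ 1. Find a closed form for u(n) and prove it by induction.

Claim: u(n) = 6^n + 3^n.

Base cases: u(1) = 9 and 6^1 + 3^1 = 9; u(2) = 45 and 6^2 + 3^2 = 45.
Assume u(j) = 6^j + 3^j for all 1 ≤ j ≤ k, where k ≥ 2.
Then u(k+1) = 9u(k) − 18u(k−1) = 9·(6^k + 3^k) − 18·(6^{k−1} + 3^{k−1}) = (9·6 − 18)6^{k−1} + (9·3 − 18)3^{k−1} = 36·6^{k−1} + 9·3^{k−1} = 6^{k+1} + 3^{k+1}.
This completes the inductive step, so u(n) = 6^n + 3^n for all n ≥ 1.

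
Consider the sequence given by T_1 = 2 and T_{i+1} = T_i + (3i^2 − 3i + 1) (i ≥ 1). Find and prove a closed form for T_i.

Claim: T_i = i^3 − 3i^2 + 3i + 1.

Base case: T_1 = 2, and 1^3 − 3·1^2 + 3·1 + 1 = 2.
Assume T_k = k^3 − 3k^2 + 3k + 1.
Then T_{k+1} = T_k + (3k^2 − 3k + 1) = (k^3 − 3k^2 + 3k + 1) + (3k^2 − 3k + 1) = k^3 + 2,
and (k+1)^3 − 3·(k+1)^2 + 3·(k+1) + 1 = k^3 + 2.
This completes the inductive step, so T_i = i^3 − 3i^2 + 3i + 1 for all i ≥ 1.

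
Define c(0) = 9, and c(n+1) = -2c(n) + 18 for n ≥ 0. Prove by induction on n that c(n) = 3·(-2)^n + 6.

Base case: c(0) = 9, and 3·(-2)^0 + 6 = 3 + 6 = 9.
Assume c(j) = 3·(-2)^j + 6 for some j ≥ 0.
Then c(j+1) = -2c(j) + 18 = -2·(3·(-2)^j + 6) + 18 = -6·(-2)^j − 12 + 18 = 3·(-2)^{j+1} + 6.
By induction, c(n) = 3·(-2)^n + 6 for all n ≥ 0.

c(n) = 3·(-2)^n + 6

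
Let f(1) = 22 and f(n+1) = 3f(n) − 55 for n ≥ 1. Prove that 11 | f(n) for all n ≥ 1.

Base case: f(1) = 22 = 11·2, so 11 | f(1).
Assume 11 | f(r), so f(r) = 11t for some integer t.
Then f(r+1) = 3f(r) − 55 = 3·(11t) − 55 = 11(3t − 5), so 11 | f(r+1).
By induction, 11 | f(n) for all n ≥ 1.

11 | f(n)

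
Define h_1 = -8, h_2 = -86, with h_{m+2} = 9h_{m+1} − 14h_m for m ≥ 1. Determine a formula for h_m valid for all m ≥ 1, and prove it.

Claim: h_m = 3·2^m − 2·7^m.

Base cases: h_1 = -8 and 3·2^1 − 2·7^1 = -8; h_2 = -86 and 3·2^2 − 2·7^2 = -86.
Assume h_j = 3·2^j − 2·7^j for all 1 ≤ j ≤ r, where r ≥ 2.
Then h_{r+1} = 9h_r − 14h_{r−1} = 9·(3·2^r − 2·7^r) − 14·(3·2^{r−1} − 2·7^{r−1}) = 3·(9·2 − 14)2^{r−1} − 2·(9·7 − 14)7^{r−1} = 12·2^{r−1} − 98·7^{r−1} = 3·2^{r+1} − 2·7^{r+1}.
By strong induction, h_m = 3·2^m − 2·7^m for all m ≥ 1.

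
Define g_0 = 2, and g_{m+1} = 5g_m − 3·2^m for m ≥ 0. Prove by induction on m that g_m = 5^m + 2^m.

Base case: g_0 = 2, and 5^0 + 2^0 = 1 + 1 = 2.
Assume g_k = 5^k + 2^k for some k ≥ 0.
Then g_{k+1} = 5g_k − 3·2^k = 5·(5^k + 2^k) − 3·2^k = 5^{k+1} + 5·2^k − 3·2^k = 5^{k+1} + 2·2^k = 5^{k+1} + 2^{k+1}.
So the formula holds for k+1, and by induction g_m = 5^m + 2^m for all m ≥ 0.

g_m = 5^m + 2^m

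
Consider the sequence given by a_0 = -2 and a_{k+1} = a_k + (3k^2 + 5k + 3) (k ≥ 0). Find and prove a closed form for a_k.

Claim: a_k = k^3 + k^2 + k − 2.

Base case: a_0 = -2, and 0^3 + 0^2 + 0 − 2 = -2.
Assume a_m = m^3 + m^2 + m − 2.
Then a_{m+1} = a_m + (3m^2 + 5m + 3) = (m^3 + m^2 + m − 2) + (3m^2 + 5m + 3) = m^3 + 4m^2 + 6m + 1,
and (m+1)^3 + (m+1)^2 + (m+1) − 2 = m^3 + 4m^2 + 6m + 1.
This completes the inductive step, so a_k = k^3 + k^2 + k − 2 for all k ≥ 0.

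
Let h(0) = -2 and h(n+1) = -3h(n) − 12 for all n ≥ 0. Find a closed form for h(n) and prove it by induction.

Claim: h(n) = (-3)^n − 3.

Base case: h(0) = -2, and (-3)^0 − 3 = 1 − 3 = -2.
Assume h(m) = (-3)^m − 3 for some m ≥ 0.
Then h(m+1) = -3h(m) − 12 = -3·((-3)^m − 3) − 12 = -3·(-3)^m + 9 − 12 = (-3)^{m+1} − 3.
By induction, h(n) = (-3)^n − 3 for all n ≥ 0.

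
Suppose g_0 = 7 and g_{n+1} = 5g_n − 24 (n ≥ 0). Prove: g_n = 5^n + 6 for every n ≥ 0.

Base case: g_0 = 7, and 5^0 + 6 = 1 + 6 = 7.
Assume g_m = 5^m + 6 for some m ≥ 0.
Then g_{m+1} = 5g_m − 24 = 5·(5^m + 6) − 24 = 5^{m+1} + 30 − 24 = 5^{m+1} + 6.
This completes the inductive step, so g_n = 5^n + 6 for all n ≥ 0.

g_n = 5^n + 6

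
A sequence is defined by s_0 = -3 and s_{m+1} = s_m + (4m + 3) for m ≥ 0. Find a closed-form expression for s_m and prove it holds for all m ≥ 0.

Claim: s_m = 2m^2 + m − 3.

Base case: s_0 = -3, and 2·0^2 + 0 − 3 = -3.
Assume s_r = 2r^2 + r − 3.
Then s_{r+1} = s_r + (4r + 3) = (2r^2 + r − 3) + (4r + 3) = 2r^2 + 5r,
and 2·(r+1)^2 + (r+1) − 3 = 2r^2 + 5r.
Hence s_m = 2m^2 + m − 3 for every m ≥ 0, by induction.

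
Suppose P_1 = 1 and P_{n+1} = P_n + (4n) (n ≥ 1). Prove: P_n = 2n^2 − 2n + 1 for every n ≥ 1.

Base case: P_1 = 1, and 2·1^2 − 2·1 + 1 = 1.
Assume P_k = 2k^2 − 2k + 1.
Then P_{k+1} = P_k + (4k) = (2k^2 − 2k + 1) + (4k) = 2k^2 + 2k + 1,
and 2·(k+1)^2 − 2·(k+1) + 1 = 2k^2 + 2k + 1.
By induction, P_n = 2n^2 − 2n + 1 for all n ≥ 1.

P_n = 2n^2 − 2n + 1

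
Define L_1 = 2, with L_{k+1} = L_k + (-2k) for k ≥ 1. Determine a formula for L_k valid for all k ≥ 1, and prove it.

Claim: L_k = -k^2 + k + 2.

Base case: L_1 = 2, and -1^2 + 1 + 2 = 2.
Assume L_j = -j^2 + j + 2.
Then L_{j+1} = L_j + (-2j) = (-j^2 + j + 2) + (-2j) = -j^2 − j + 2,
and -(j+1)^2 + (j+1) + 2 = -j^2 − j + 2.
Hence L_k = -k^2 + k + 2 for every k ≥ 1, by induction.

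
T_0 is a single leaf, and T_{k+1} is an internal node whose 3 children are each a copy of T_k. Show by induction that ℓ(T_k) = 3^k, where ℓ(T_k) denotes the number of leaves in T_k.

Base case: ℓ(T_0) = 1, and 3^0 = 1.
Assume ℓ(T_r) = 3^r.
Then ℓ(T_{r+1}) = 3·ℓ(T_r) = 3·3^r = 3^{r+1}.
Hence ℓ(T_k) = 3^k for every k ≥ 0, by induction.

ℓ(T_k) = 3^k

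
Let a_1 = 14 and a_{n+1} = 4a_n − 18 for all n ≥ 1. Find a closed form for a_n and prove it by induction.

Claim: a_n = 2·4^n + 6.

Base case: a_1 = 14, and 2·4^1 + 6 = 8 + 6 = 14.
Assume a_m = 2·4^m + 6 for some m ≥ 1.
Then a_{m+1} = 4a_m − 18 = 4·(2·4^m + 6) − 18 = 8·4^m + 24 − 18 = 2·4^{m+1} + 6.
So the formula holds for m+1, and by induction a_n = 2·4^n + 6 for all n ≥ 1.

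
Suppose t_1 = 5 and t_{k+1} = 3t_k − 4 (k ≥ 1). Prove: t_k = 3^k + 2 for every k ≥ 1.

Base case: t_1 = 5, and 3^1 + 2 = 3 + 2 = 5.
Assume t_j = 3^j + 2 for some j ≥ 1.
Then t_{j+1} = 3t_j − 4 = 3·(3^j + 2) − 4 = 3^{j+1} + 6 − 4 = 3^{j+1} + 2.
This completes the inductive step, so t_k = 3^k + 2 for all k ≥ 1.

t_k = 3^k + 2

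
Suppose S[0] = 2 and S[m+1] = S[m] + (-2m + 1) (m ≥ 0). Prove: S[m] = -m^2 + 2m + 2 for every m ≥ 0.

Base case: S[0] = 2, and -0^2 + 2·0 + 2 = 2.
Assume S[j] = -j^2 + 2j + 2.
Then S[j+1] = S[j] + (-2j + 1) = (-j^2 + 2j + 2) + (-2j + 1) = -j^2 + 3,
and -(j+1)^2 + 2·(j+1) + 2 = -j^2 + 3.
Hence S[m] = -m^2 + 2m + 2 for every m ≥ 0, by induction.

S[m] = -m^2 + 2m + 2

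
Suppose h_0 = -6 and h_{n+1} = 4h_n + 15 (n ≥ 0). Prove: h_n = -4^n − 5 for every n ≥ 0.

Base case: h_0 = -6, and -4^0 − 5 = -1 − 5 = -6.
Assume h_k = -4^k − 5 for some k ≥ 0.
Then h_{k+1} = 4h_k + 15 = 4·(-4^k − 5) + 15 = -4^{k+1} − 20 + 15 = -4^{k+1} − 5.
By induction, h_n = -4^n − 5 for all n ≥ 0.

h_n = -4^n − 5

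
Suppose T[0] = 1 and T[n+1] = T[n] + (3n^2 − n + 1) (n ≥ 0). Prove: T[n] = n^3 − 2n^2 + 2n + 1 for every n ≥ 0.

Base case: T[0] = 1, and 0^3 − 2·0^2 + 2·0 + 1 = 1.
Assume T[k] = k^3 − 2k^2 + 2k + 1.
Then T[k+1] = T[k] + (3k^2 − k + 1) = (k^3 − 2k^2 + 2k + 1) + (3k^2 − k + 1) = k^3 + k^2 + k + 2,
and (k+1)^3 − 2·(k+1)^2 + 2·(k+1) + 1 = k^3 + k^2 + k + 2.
By induction, T[n] = n^3 − 2n^2 + 2n + 1 for all n ≥ 0.

T[n] = n^3 − 2n^2 + 2n + 1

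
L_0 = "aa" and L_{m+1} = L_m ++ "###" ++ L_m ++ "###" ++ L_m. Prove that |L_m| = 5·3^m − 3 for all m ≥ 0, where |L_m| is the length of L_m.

Base case: |L_0| = 2, and 5·3^0 − 3 = 2.
Assume |L_j| = 5·3^j − 3.
Then |L_{j+1}| = 3|L_j| + 6 = 3(5·3^j − 3) + 6 = 5·3^{j+1} − 9 + 6 = 5·3^{j+1} − 3.
So the formula holds for j+1, and by induction |L_m| = 5·3^m − 3 for all m ≥ 0.

|L_m| = 5·3^m − 3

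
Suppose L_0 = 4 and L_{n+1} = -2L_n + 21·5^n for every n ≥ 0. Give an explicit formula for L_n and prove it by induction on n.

Claim: L_n = (-2)^n + 3·5^n.

Base case: L_0 = 4, and (-2)^0 + 3·5^0 = 1 + 3 = 4.
Assume L_m = (-2)^m + 3·5^m for some m ≥ 0.
Then L_{m+1} = -2L_m + 21·5^m = -2·((-2)^m + 3·5^m) + 21·5^m = (-2)^{m+1} − 6·5^m + 21·5^m = (-2)^{m+1} + 15·5^m = (-2)^{m+1} + 3·5^{m+1}.
This completes the inductive step, so L_n = (-2)^n + 3·5^n for all n ≥ 0.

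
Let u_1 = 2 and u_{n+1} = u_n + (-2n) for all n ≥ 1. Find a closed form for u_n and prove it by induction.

Claim: u_n = -n^2 + n + 2.

Base case: u_1 = 2, and -1^2 + 1 + 2 = 2.
Assume u_k = -k^2 + k + 2.
Then u_{k+1} = u_k + (-2k) = (-k^2 + k + 2) + (-2k) = -k^2 − k + 2,
and -(k+1)^2 + (k+1) + 2 = -k^2 − k + 2.
This completes the inductive step, so u_n = -n^2 + n + 2 for all n ≥ 1.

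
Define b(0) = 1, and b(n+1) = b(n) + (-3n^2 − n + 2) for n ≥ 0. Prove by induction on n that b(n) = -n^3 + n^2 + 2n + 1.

Base case: b(0) = 1, and -0^3 + 0^2 + 2·0 + 1 = 1.
Assume b(m) = -m^3 + m^2 + 2m + 1.
Then b(m+1) = b(m) + (-3m^2 − m + 2) = (-m^3 + m^2 + 2m + 1) + (-3m^2 − m + 2) = -m^3 − 2m^2 + m + 3,
and -(m+1)^3 + (m+1)^2 + 2·(m+1) + 1 = -m^3 − 2m^2 + m + 3.
By induction, b(n) = -n^3 + n^2 + 2n + 1 for all n ≥ 0.

b(n) = -n^3 + n^2 + 2n + 1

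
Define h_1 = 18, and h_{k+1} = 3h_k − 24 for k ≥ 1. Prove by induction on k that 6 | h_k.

Base case: h_1 = 18 = 6·3, so 6 | h_1.
Assume 6 | h_j, so h_j = 6t for some integer t.
Then h_{j+1} = 3h_j − 24 = 3·(6t) − 24 = 6(3t − 4), so 6 | h_{j+1}.
So the property holds for j+1, and by induction 6 | h_k for all k ≥ 1.

6 | h_k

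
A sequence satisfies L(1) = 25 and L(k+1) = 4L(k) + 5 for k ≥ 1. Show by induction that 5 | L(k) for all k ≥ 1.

Base case: L(1) = 25 = 5·5, so 5 | L(1).
Assume 5 | L(j), so L(j) = 5t for some integer t.
Then L(j+1) = 4L(j) + 5 = 4·(5t) + 5 = 5(4t + 1), so 5 | L(j+1).
By induction, 5 | L(k) for all k ≥ 1.

5 | L(k)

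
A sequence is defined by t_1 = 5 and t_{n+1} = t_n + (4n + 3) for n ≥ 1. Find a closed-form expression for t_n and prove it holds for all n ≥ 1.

Claim: t_n = 2n^2 + n + 2.

Base case: t_1 = 5, and 2·1^2 + 1 + 2 = 5.
Assume t_j = 2j^2 + j + 2.
Then t_{j+1} = t_j + (4j + 3) = (2j^2 + j + 2) + (4j + 3) = 2j^2 + 5j + 5,
and 2·(j+1)^2 + (j+1) + 2 = 2j^2 + 5j + 5.
By induction, t_n = 2n^2 + n + 2 for all n ≥ 1.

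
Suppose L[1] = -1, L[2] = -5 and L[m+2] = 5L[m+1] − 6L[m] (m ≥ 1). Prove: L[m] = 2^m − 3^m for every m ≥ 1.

Base cases: L[1] = -1 and 2^1 − 3^1 = -1; L[2] = -5 and 2^2 − 3^2 = -5.
Assume L[j] = 2^j − 3^j for all 1 ≤ j ≤ r, where r ≥ 2.
Then L[r+1] = 5L[r] − 6L[r−1] = 5·(2^r − 3^r) − 6·(2^{r−1} − 3^{r−1}) = (5·2 − 6)2^{r−1} − (5·3 − 6)3^{r−1} = 4·2^{r−1} − 9·3^{r−1} = 2^{r+1} − 3^{r+1}.
Hence L[m] = 2^m − 3^m for every m ≥ 1, by strong induction.

L[m] = 2^m − 3^m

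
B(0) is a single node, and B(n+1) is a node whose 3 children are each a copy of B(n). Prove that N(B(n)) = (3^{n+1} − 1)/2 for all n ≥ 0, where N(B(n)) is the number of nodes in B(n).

Base case: N(B(0)) = 1, and (3^{0+1} − 1)/2 = 1.
Assume N(B(r)) = (3^{r+1} − 1)/2.
Then N(B(r+1)) = 1 + 3N(B(r)) = 1 + 3·(3^{r+1} − 1)/2 = 1 + (3^{r+2} − 3)/2 = (2 + 3^{r+2} − 3)/2 = (3^{r+2} − 1)/2.
By induction, N(B(n)) = (3^{n+1} − 1)/2 for all n ≥ 0.

N(B(n)) = (3^{n+1} − 1)/2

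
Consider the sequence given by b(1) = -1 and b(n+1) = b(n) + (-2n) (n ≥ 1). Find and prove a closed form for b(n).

Claim: b(n) = -n^2 + n − 1.

Base case: b(1) = -1, and -1^2 + 1 − 1 = -1.
Assume b(k) = -k^2 + k − 1.
Then b(k+1) = b(k) + (-2k) = (-k^2 + k − 1) + (-2k) = -k^2 − k − 1,
and -(k+1)^2 + (k+1) − 1 = -k^2 − k − 1.
By induction, b(n) = -n^2 + n − 1 for all n ≥ 1.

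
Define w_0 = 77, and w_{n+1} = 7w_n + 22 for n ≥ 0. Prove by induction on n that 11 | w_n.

Base case: w_0 = 77 = 11·7, so 11 | w_0.
Assume 11 | w_j, so w_j = 11t for some integer t.
Then w_{j+1} = 7w_j + 22 = 7·(11t) + 22 = 11(7t + 2), so 11 | w_{j+1}.
By induction, 11 | w_n for all n ≥ 0.

11 | w_n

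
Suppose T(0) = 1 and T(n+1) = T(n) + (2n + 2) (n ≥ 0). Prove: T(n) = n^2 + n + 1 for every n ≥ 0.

Base case: T(0) = 1, and 0^2 + 0 + 1 = 1.
Assume T(r) = r^2 + r + 1.
Then T(r+1) = T(r) + (2r + 2) = (r^2 + r + 1) + (2r + 2) = r^2 + 3r + 3,
and (r+1)^2 + (r+1) + 1 = r^2 + 3r + 3.
By induction, T(n) = n^2 + n + 1 for all n ≥ 0.

T(n) = n^2 + n + 1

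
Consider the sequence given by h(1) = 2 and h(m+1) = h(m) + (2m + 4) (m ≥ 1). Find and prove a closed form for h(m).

Claim: h(m) = m^2 + 3m − 2.

Base case: h(1) = 2, and 1^2 + 3·1 − 2 = 2.
Assume h(j) = j^2 + 3j − 2.
Then h(j+1) = h(j) + (2j + 4) = (j^2 + 3j − 2) + (2j + 4) = j^2 + 5j + 2,
and (j+1)^2 + 3·(j+1) − 2 = j^2 + 5j + 2.
By induction, h(m) = m^2 + 3m − 2 for all m ≥ 1.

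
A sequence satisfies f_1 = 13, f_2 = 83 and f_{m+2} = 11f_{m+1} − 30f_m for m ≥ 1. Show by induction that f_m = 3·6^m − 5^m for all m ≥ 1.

Base cases: f_1 = 13 and 3·6^1 − 5^1 = 13; f_2 = 83 and 3·6^2 − 5^2 = 83.
Assume f_j = 3·6^j − 5^j for all 1 ≤ j ≤ k, where k ≥ 2.
Then f_{k+1} = 11f_k − 30f_{k−1} = 11·(3·6^k − 5^k) − 30·(3·6^{k−1} − 5^{k−1}) = 3·(11·6 − 30)6^{k−1} − (11·5 − 30)5^{k−1} = 108·6^{k−1} − 25·5^{k−1} = 3·6^{k+1} − 5^{k+1}.
Hence f_m = 3·6^m − 5^m for every m ≥ 1, by strong induction.

f_m = 3·6^m − 5^m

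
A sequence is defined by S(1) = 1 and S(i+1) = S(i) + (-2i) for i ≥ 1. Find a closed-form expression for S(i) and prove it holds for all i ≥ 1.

Claim: S(i) = -i^2 + i + 1.

Base case: S(1) = 1, and -1^2 + 1 + 1 = 1.
Assume S(j) = -j^2 + j + 1.
Then S(j+1) = S(j) + (-2j) = (-j^2 + j + 1) + (-2j) = -j^2 − j + 1,
and -(j+1)^2 + (j+1) + 1 = -j^2 − j + 1.
By induction, S(i) = -i^2 + i + 1 for all i ≥ 1.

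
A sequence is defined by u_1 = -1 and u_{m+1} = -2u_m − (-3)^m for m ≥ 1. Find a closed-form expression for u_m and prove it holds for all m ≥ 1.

Claim: u_m = -(-2)^m + (-3)^m.

Base case: u_1 = -1, and -(-2)^1 + (-3)^1 = 2 − 3 = -1.
Assume u_j = -(-2)^j + (-3)^j for some j ≥ 1.
Then u_{j+1} = -2u_j − (-3)^j = -2·(-(-2)^j + (-3)^j) − (-3)^j = -(-2)^{j+1} − 2·(-3)^j − (-3)^j = -(-2)^{j+1} − 3·(-3)^j = -(-2)^{j+1} + (-3)^{j+1}.
So the formula holds for j+1, and by induction u_m = -(-2)^m + (-3)^m for all m ≥ 1.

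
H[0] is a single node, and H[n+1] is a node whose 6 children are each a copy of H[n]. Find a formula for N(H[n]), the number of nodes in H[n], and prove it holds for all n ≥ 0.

Claim: N(H[n]) = (6^{n+1} − 1)/5.

Base case: N(H[0]) = 1, and (6^{0+1} − 1)/5 = 1.
Assume N(H[k]) = (6^{k+1} − 1)/5.
Then N(H[k+1]) = 1 + 6N(H[k]) = 1 + 6·(6^{k+1} − 1)/5 = 1 + (6^{k+2} − 6)/5 = (5 + 6^{k+2} − 6)/5 = (6^{k+2} − 1)/5.
This completes the inductive step, so N(H[n]) = (6^{n+1} − 1)/5 for all n ≥ 0.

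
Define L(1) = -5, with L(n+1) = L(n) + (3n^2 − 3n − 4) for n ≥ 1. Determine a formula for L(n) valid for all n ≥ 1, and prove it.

Claim: L(n) = n^3 − 3n^2 − 2n − 1.

Base case: L(1) = -5, and 1^3 − 3·1^2 − 2·1 − 1 = -5.
Assume L(r) = r^3 − 3r^2 − 2r − 1.
Then L(r+1) = L(r) + (3r^2 − 3r − 4) = (r^3 − 3r^2 − 2r − 1) + (3r^2 − 3r − 4) = r^3 − 5r − 5,
and (r+1)^3 − 3·(r+1)^2 − 2·(r+1) − 1 = r^3 − 5r − 5.
This completes the inductive step, so L(n) = n^3 − 3n^2 − 2n − 1 for all n ≥ 1.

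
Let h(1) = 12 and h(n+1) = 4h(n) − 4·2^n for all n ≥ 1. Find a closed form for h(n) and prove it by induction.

Claim: h(n) = 2·4^n + 2·2^n.

Base case: h(1) = 12, and 2·4^1 + 2·2^1 = 8 + 4 = 12.
Assume h(k) = 2·4^k + 2·2^k for some k ≥ 1.
Then h(k+1) = 4h(k) − 4·2^k = 4·(2·4^k + 2·2^k) − 4·2^k = 2·4^{k+1} + 8·2^k − 4·2^k = 2·4^{k+1} + 4·2^k = 2·4^{k+1} + 2·2^{k+1}.
Hence h(n) = 2·4^n + 2·2^n for every n ≥ 1, by induction.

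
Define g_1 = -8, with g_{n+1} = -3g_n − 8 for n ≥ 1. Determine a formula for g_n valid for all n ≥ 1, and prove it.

Claim: g_n = 2·(-3)^n − 2.

Base case: g_1 = -8, and 2·(-3)^1 − 2 = -6 − 2 = -8.
Assume g_r = 2·(-3)^r − 2 for some r ≥ 1.
Then g_{r+1} = -3g_r − 8 = -3·(2·(-3)^r − 2) − 8 = -6·(-3)^r + 6 − 8 = 2·(-3)^{r+1} − 2.
By induction, g_n = 2·(-3)^n − 2 for all n ≥ 1.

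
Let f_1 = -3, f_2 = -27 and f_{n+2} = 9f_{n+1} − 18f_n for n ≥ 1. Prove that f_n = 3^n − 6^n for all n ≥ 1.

Base cases: f_1 = -3 and 3^1 − 6^1 = -3; f_2 = -27 and 3^2 − 6^2 = -27.
Assume f_i = 3^i − 6^i for all 1 ≤ i ≤ j, where j ≥ 2.
Then f_{j+1} = 9f_j − 18f_{j−1} = 9·(3^j − 6^j) − 18·(3^{j−1} − 6^{j−1}) = (9·3 − 18)3^{j−1} − (9·6 − 18)6^{j−1} = 9·3^{j−1} − 36·6^{j−1} = 3^{j+1} − 6^{j+1}.
So the formula holds for j+1, and by strong induction f_n = 3^n − 6^n for all n ≥ 1.

f_n = 3^n − 6^n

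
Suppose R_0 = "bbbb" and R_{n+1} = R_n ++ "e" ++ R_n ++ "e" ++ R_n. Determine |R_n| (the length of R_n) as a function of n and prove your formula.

Claim: |R_n| = 5·3^n − 1.

Base case: |R_0| = 4, and 5·3^0 − 1 = 4.
Assume |R_j| = 5·3^j − 1.
Then |R_{j+1}| = 3|R_j| + 2 = 3(5·3^j − 1) + 2 = 5·3^{j+1} − 3 + 2 = 5·3^{j+1} − 1.
This completes the inductive step, so |R_n| = 5·3^n − 1 for all n ≥ 0.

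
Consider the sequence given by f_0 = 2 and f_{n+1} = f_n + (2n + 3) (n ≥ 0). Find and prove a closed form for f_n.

Claim: f_n = n^2 + 2n + 2.

Base case: f_0 = 2, and 0^2 + 2·0 + 2 = 2.
Assume f_k = k^2 + 2k + 2.
Then f_{k+1} = f_k + (2k + 3) = (k^2 + 2k + 2) + (2k + 3) = k^2 + 4k + 5,
and (k+1)^2 + 2·(k+1) + 2 = k^2 + 4k + 5.
This completes the inductive step, so f_n = n^2 + 2n + 2 for all n ≥ 0.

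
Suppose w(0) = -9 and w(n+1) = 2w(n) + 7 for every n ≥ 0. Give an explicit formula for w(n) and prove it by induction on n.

Claim: w(n) = -2^{n+1} − 7.

Base case: w(0) = -9, and -2^{0+1} − 7 = -2 − 7 = -9.
Assume w(r) = -2^{r+1} − 7 for some r ≥ 0.
Then w(r+1) = 2w(r) + 7 = 2·(-2^{r+1} − 7) + 7 = -2^{r+2} − 14 + 7 = -2^{r+2} − 7.
By induction, w(n) = -2^{n+1} − 7 for all n ≥ 0.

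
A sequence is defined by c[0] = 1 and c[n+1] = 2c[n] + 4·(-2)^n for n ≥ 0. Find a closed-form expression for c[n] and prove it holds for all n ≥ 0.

Claim: c[n] = 2·2^n − (-2)^n.

Base case: c[0] = 1, and 2·2^0 − (-2)^0 = 2 − 1 = 1.
Assume c[m] = 2·2^m − (-2)^m for some m ≥ 0.
Then c[m+1] = 2c[m] + 4·(-2)^m = 2·(2·2^m − (-2)^m) + 4·(-2)^m = 2·2^{m+1} − 2·(-2)^m + 4·(-2)^m = 2·2^{m+1} + 2·(-2)^m = 2·2^{m+1} − (-2)^{m+1}.
Hence c[n] = 2·2^n − (-2)^n for every n ≥ 0, by induction.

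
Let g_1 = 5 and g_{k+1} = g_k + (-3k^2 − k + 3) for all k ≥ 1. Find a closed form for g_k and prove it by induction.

Claim: g_k = -k^3 + k^2 + 3k + 2.

Base case: g_1 = 5, and -1^3 + 1^2 + 3·1 + 2 = 5.
Assume g_m = -m^3 + m^2 + 3m + 2.
Then g_{m+1} = g_m + (-3m^2 − m + 3) = (-m^3 + m^2 + 3m + 2) + (-3m^2 − m + 3) = -m^3 − 2m^2 + 2m + 5,
and -(m+1)^3 + (m+1)^2 + 3·(m+1) + 2 = -m^3 − 2m^2 + 2m + 5.
Hence g_k = -k^3 + k^2 + 3k + 2 for every k ≥ 1, by induction.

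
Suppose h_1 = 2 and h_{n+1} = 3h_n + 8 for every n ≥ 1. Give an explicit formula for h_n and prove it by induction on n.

Claim: h_n = 2·3^n − 4.

Base case: h_1 = 2, and 2·3^1 − 4 = 6 − 4 = 2.
Assume h_m = 2·3^m − 4 for some m ≥ 1.
Then h_{m+1} = 3h_m + 8 = 3·(2·3^m − 4) + 8 = 6·3^m − 12 + 8 = 2·3^{m+1} − 4.
Hence h_n = 2·3^n − 4 for every n ≥ 1, by induction.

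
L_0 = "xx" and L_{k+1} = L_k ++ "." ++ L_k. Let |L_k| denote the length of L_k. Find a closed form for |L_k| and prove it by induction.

Claim: |L_k| = 3·2^k − 1.

Base case: |L_0| = 2, and 3·2^0 − 1 = 2.
Assume |L_m| = 3·2^m − 1.
Then |L_{m+1}| = |L_m| + 1 + |L_m| = 2|L_m| + 1 = 2(3·2^m − 1) + 1 = 3·2^{m+1} − 2 + 1 = 3·2^{m+1} − 1.
By induction, |L_k| = 3·2^k − 1 for all k ≥ 0.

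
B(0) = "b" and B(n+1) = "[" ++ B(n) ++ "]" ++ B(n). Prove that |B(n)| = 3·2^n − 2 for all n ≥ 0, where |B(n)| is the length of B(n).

Base case: |B(0)| = 1, and 3·2^0 − 2 = 1.
Assume |B(m)| = 3·2^m − 2.
Then |B(m+1)| = 1 + |B(m)| + 1 + |B(m)| = 2|B(m)| + 2 = 2(3·2^m − 2) + 2 = 3·2^{m+1} − 4 + 2 = 3·2^{m+1} − 2.
This completes the inductive step, so |B(n)| = 3·2^n − 2 for all n ≥ 0.

|B(n)| = 3·2^n − 2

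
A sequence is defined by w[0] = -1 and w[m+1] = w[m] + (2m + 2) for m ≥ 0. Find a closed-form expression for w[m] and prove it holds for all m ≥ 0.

Claim: w[m] = m^2 + m − 1.

Base case: w[0] = -1, and 0^2 + 0 − 1 = -1.
Assume w[r] = r^2 + r − 1.
Then w[r+1] = w[r] + (2r + 2) = (r^2 + r − 1) + (2r + 2) = r^2 + 3r + 1,
and (r+1)^2 + (r+1) − 1 = r^2 + 3r + 1.
Hence w[m] = m^2 + m − 1 for every m ≥ 0, by induction.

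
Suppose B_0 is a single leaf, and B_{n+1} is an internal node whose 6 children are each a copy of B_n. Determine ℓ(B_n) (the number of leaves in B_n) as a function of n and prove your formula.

Claim: ℓ(B_n) = 6^n.

Base case: ℓ(B_0) = 1, and 6^0 = 1.
Assume ℓ(B_k) = 6^k.
Then ℓ(B_{k+1}) = 6·ℓ(B_k) = 6·6^k = 6^{k+1}.
So the formula holds for k+1, and by induction ℓ(B_n) = 6^n for all n ≥ 0.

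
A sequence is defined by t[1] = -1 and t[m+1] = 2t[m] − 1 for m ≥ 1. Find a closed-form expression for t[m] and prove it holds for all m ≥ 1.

Claim: t[m] = -2^m + 1.

Base case: t[1] = -1, and -2^1 + 1 = -2 + 1 = -1.
Assume t[j] = -2^j + 1 for some j ≥ 1.
Then t[j+1] = 2t[j] − 1 = 2·(-2^j + 1) − 1 = -2^{j+1} + 2 − 1 = -2^{j+1} + 1.
So the formula holds for j+1, and by induction t[m] = -2^m + 1 for all m ≥ 1.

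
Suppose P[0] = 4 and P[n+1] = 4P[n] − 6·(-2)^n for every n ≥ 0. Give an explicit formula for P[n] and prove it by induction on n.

Claim: P[n] = 3·4^n + (-2)^n.

Base case: P[0] = 4, and 3·4^0 + (-2)^0 = 3 + 1 = 4.
Assume P[j] = 3·4^j + (-2)^j for some j ≥ 0.
Then P[j+1] = 4P[j] − 6·(-2)^j = 4·(3·4^j + (-2)^j) − 6·(-2)^j = 3·4^{j+1} + 4·(-2)^j − 6·(-2)^j = 3·4^{j+1} − 2·(-2)^j = 3·4^{j+1} + (-2)^{j+1}.
So the formula holds for j+1, and by induction P[n] = 3·4^n + (-2)^n for all n ≥ 0.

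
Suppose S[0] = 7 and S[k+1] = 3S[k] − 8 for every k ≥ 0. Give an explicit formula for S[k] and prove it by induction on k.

Claim: S[k] = 3^{k+1} + 4.

Base case: S[0] = 7, and 3^{0+1} + 4 = 3 + 4 = 7.
Assume S[m] = 3^{m+1} + 4 for some m ≥ 0.
Then S[m+1] = 3S[m] − 8 = 3·(3^{m+1} + 4) − 8 = 3^{m+2} + 12 − 8 = 3^{m+2} + 4.
Hence S[k] = 3^{k+1} + 4 for every k ≥ 0, by induction.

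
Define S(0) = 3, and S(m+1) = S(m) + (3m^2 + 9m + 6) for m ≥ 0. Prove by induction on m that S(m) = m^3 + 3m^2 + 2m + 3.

Base case: S(0) = 3, and 0^3 + 3·0^2 + 2·0 + 3 = 3.
Assume S(r) = r^3 + 3r^2 + 2r + 3.
Then S(r+1) = S(r) + (3r^2 + 9r + 6) = (r^3 + 3r^2 + 2r + 3) + (3r^2 + 9r + 6) = r^3 + 6r^2 + 11r + 9,
and (r+1)^3 + 3·(r+1)^2 + 2·(r+1) + 3 = r^3 + 6r^2 + 11r + 9.
Hence S(m) = m^3 + 3m^2 + 2m + 3 for every m ≥ 0, by induction.

S(m) = m^3 + 3m^2 + 2m + 3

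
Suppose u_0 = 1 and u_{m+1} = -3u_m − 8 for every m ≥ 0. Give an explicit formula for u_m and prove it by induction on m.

Claim: u_m = 3·(-3)^m − 2.

Base case: u_0 = 1, and 3·(-3)^0 − 2 = 3 − 2 = 1.
Assume u_r = 3·(-3)^r − 2 for some r ≥ 0.
Then u_{r+1} = -3u_r − 8 = -3·(3·(-3)^r − 2) − 8 = -9·(-3)^r + 6 − 8 = 3·(-3)^{r+1} − 2.
This completes the inductive step, so u_m = 3·(-3)^m − 2 for all m ≥ 0.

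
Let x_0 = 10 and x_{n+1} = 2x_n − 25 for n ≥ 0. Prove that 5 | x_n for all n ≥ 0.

Base case: x_0 = 10 = 5·2, so 5 | x_0.
Assume 5 | x_j, so x_j = 5t for some integer t.
Then x_{j+1} = 2x_j − 25 = 2·(5t) − 25 = 5(2t − 5), so 5 | x_{j+1}.
This completes the inductive step, so 5 | x_n for all n ≥ 0.

5 | x_n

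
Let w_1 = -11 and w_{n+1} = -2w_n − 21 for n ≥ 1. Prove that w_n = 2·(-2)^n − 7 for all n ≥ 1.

Base case: w_1 = -11, and 2·(-2)^1 − 7 = -4 − 7 = -11.
Assume w_j = 2·(-2)^j − 7 for some j ≥ 1.
Then w_{j+1} = -2w_j − 21 = -2·(2·(-2)^j − 7) − 21 = -4·(-2)^j + 14 − 21 = 2·(-2)^{j+1} − 7.
So the formula holds for j+1, and by induction w_n = 2·(-2)^n − 7 for all n ≥ 1.

w_n = 2·(-2)^n − 7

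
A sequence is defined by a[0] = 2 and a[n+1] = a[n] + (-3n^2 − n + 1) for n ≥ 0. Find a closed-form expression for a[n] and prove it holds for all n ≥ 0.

Claim: a[n] = -n^3 + n^2 + n + 2.

Base case: a[0] = 2, and -0^3 + 0^2 + 0 + 2 = 2.
Assume a[j] = -j^3 + j^2 + j + 2.
Then a[j+1] = a[j] + (-3j^2 − j + 1) = (-j^3 + j^2 + j + 2) + (-3j^2 − j + 1) = -j^3 − 2j^2 + 3,
and -(j+1)^3 + (j+1)^2 + (j+1) + 2 = -j^3 − 2j^2 + 3.
Hence a[n] = -n^3 + n^2 + n + 2 for every n ≥ 0, by induction.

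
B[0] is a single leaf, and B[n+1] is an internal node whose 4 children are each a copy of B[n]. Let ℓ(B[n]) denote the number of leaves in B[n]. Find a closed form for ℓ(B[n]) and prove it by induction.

Claim: ℓ(B[n]) = 4^n.

Base case: ℓ(B[0]) = 1, and 4^0 = 1.
Assume ℓ(B[r]) = 4^r.
Then ℓ(B[r+1]) = 4·ℓ(B[r]) = 4·4^r = 4^{r+1}.
Hence ℓ(B[n]) = 4^n for every n ≥ 0, by induction.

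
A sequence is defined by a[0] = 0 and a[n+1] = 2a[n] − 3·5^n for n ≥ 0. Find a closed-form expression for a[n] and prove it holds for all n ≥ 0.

Claim: a[n] = 2^n − 5^n.

Base case: a[0] = 0, and 2^0 − 5^0 = 1 − 1 = 0.
Assume a[r] = 2^r − 5^r for some r ≥ 0.
Then a[r+1] = 2a[r] − 3·5^r = 2·(2^r − 5^r) − 3·5^r = 2^{r+1} − 2·5^r − 3·5^r = 2^{r+1} − 5·5^r = 2^{r+1} − 5^{r+1}.
This completes the inductive step, so a[n] = 2^n − 5^n for all n ≥ 0.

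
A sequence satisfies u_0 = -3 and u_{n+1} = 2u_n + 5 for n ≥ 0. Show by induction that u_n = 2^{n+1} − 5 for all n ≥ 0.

Base case: u_0 = -3, and 2^{0+1} − 5 = 2 − 5 = -3.
Assume u_r = 2^{r+1} − 5 for some r ≥ 0.
Then u_{r+1} = 2u_r + 5 = 2·(2^{r+1} − 5) + 5 = 2^{r+2} − 10 + 5 = 2^{r+2} − 5.
By induction, u_n = 2^{n+1} − 5 for all n ≥ 0.

u_n = 2^{n+1} − 5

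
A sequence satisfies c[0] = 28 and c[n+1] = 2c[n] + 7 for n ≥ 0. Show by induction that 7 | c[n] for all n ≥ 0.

Base case: c[0] = 28 = 7·4, so 7 | c[0].
Assume 7 | c[m], so c[m] = 7t for some integer t.
Then c[m+1] = 2c[m] + 7 = 2·(7t) + 7 = 7(2t + 1), so 7 | c[m+1].
So the property holds for m+1, and by induction 7 | c[n] for all n ≥ 0.

7 | c[n]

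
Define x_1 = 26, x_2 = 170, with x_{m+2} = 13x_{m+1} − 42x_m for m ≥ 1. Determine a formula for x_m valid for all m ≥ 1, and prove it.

Claim: x_m = 2·7^m + 2·6^m.

Base cases: x_1 = 26 and 2·7^1 + 2·6^1 = 26; x_2 = 170 and 2·7^2 + 2·6^2 = 170.
Assume x_j = 2·7^j + 2·6^j for all 1 ≤ j ≤ k, where k ≥ 2.
Then x_{k+1} = 13x_k − 42x_{k−1} = 13·(2·7^k + 2·6^k) − 42·(2·7^{k−1} + 2·6^{k−1}) = 2·(13·7 − 42)7^{k−1} + 2·(13·6 − 42)6^{k−1} = 98·7^{k−1} + 72·6^{k−1} = 2·7^{k+1} + 2·6^{k+1}.
By strong induction, x_m = 2·7^m + 2·6^m for all m ≥ 1.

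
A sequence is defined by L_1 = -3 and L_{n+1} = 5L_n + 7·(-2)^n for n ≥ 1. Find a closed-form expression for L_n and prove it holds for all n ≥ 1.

Claim: L_n = -5^n − (-2)^n.

Base case: L_1 = -3, and -5^1 − (-2)^1 = -5 + 2 = -3.
Assume L_m = -5^m − (-2)^m for some m ≥ 1.
Then L_{m+1} = 5L_m + 7·(-2)^m = 5·(-5^m − (-2)^m) + 7·(-2)^m = -5^{m+1} − 5·(-2)^m + 7·(-2)^m = -5^{m+1} + 2·(-2)^m = -5^{m+1} − (-2)^{m+1}.
So the formula holds for m+1, and by induction L_n = -5^n − (-2)^n for all n ≥ 1.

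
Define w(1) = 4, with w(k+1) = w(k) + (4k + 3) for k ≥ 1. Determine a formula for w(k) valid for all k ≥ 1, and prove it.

Claim: w(k) = 2k^2 + k + 1.

Base case: w(1) = 4, and 2·1^2 + 1 + 1 = 4.
Assume w(j) = 2j^2 + j + 1.
Then w(j+1) = w(j) + (4j + 3) = (2j^2 + j + 1) + (4j + 3) = 2j^2 + 5j + 4,
and 2·(j+1)^2 + (j+1) + 1 = 2j^2 + 5j + 4.
By induction, w(k) = 2k^2 + k + 1 for all k ≥ 1.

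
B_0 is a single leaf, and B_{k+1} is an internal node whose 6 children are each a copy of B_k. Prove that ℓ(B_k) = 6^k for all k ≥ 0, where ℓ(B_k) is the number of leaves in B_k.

Base case: ℓ(B_0) = 1, and 6^0 = 1.
Assume ℓ(B_r) = 6^r.
Then ℓ(B_{r+1}) = 6·ℓ(B_r) = 6·6^r = 6^{r+1}.
Hence ℓ(B_k) = 6^k for every k ≥ 0, by induction.

ℓ(B_k) = 6^k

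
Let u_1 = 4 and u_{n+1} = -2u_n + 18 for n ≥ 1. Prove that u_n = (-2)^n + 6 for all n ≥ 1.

Base case: u_1 = 4, and (-2)^1 + 6 = -2 + 6 = 4.
Assume u_r = (-2)^r + 6 for some r ≥ 1.
Then u_{r+1} = -2u_r + 18 = -2·((-2)^r + 6) + 18 = -2·(-2)^r − 12 + 18 = (-2)^{r+1} + 6.
Hence u_n = (-2)^n + 6 for every n ≥ 1, by induction.

u_n = (-2)^n + 6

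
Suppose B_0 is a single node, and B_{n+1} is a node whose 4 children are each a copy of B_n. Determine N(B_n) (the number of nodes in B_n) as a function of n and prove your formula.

Claim: N(B_n) = (4^{n+1} − 1)/3.

Base case: N(B_0) = 1, and (4^{0+1} − 1)/3 = 1.
Assume N(B_r) = (4^{r+1} − 1)/3.
Then N(B_{r+1}) = 1 + 4N(B_r) = 1 + 4·(4^{r+1} − 1)/3 = 1 + (4^{r+2} − 4)/3 = (3 + 4^{r+2} − 4)/3 = (4^{r+2} − 1)/3.
So the formula holds for r+1, and by induction N(B_n) = (4^{n+1} − 1)/3 for all n ≥ 0.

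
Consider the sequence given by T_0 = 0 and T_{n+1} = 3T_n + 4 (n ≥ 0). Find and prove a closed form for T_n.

Claim: T_n = 2·3^n − 2.

Base case: T_0 = 0, and 2·3^0 − 2 = 2 − 2 = 0.
Assume T_k = 2·3^k − 2 for some k ≥ 0.
Then T_{k+1} = 3T_k + 4 = 3·(2·3^k − 2) + 4 = 6·3^k − 6 + 4 = 2·3^{k+1} − 2.
Hence T_n = 2·3^n − 2 for every n ≥ 0, by induction.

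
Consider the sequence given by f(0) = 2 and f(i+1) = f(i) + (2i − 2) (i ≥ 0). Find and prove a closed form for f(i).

Claim: f(i) = i^2 − 3i + 2.

Base case: f(0) = 2, and 0^2 − 3·0 + 2 = 2.
Assume f(j) = j^2 − 3j + 2.
Then f(j+1) = f(j) + (2j − 2) = (j^2 − 3j + 2) + (2j − 2) = j^2 − j,
and (j+1)^2 − 3·(j+1) + 2 = j^2 − j.
Hence f(i) = i^2 − 3i + 2 for every i ≥ 0, by induction.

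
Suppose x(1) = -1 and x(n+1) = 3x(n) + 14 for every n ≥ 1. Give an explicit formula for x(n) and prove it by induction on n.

Claim: x(n) = 2·3^n − 7.

Base case: x(1) = -1, and 2·3^1 − 7 = 6 − 7 = -1.
Assume x(m) = 2·3^m − 7 for some m ≥ 1.
Then x(m+1) = 3x(m) + 14 = 3·(2·3^m − 7) + 14 = 6·3^m − 21 + 14 = 2·3^{m+1} − 7.
Hence x(n) = 2·3^n − 7 for every n ≥ 1, by induction.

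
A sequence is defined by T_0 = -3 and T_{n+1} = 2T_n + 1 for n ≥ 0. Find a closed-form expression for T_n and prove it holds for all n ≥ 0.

Claim: T_n = -2^{n+1} − 1.

Base case: T_0 = -3, and -2^{0+1} − 1 = -2 − 1 = -3.
Assume T_j = -2^{j+1} − 1 for some j ≥ 0.
Then T_{j+1} = 2T_j + 1 = 2·(-2^{j+1} − 1) + 1 = -2^{j+2} − 2 + 1 = -2^{j+2} − 1.
So the formula holds for j+1, and by induction T_n = -2^{n+1} − 1 for all n ≥ 0.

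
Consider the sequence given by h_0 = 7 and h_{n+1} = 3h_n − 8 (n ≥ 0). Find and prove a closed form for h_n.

Claim: h_n = 3^{n+1} + 4.

Base case: h_0 = 7, and 3^{0+1} + 4 = 3 + 4 = 7.
Assume h_k = 3^{k+1} + 4 for some k ≥ 0.
Then h_{k+1} = 3h_k − 8 = 3·(3^{k+1} + 4) − 8 = 3^{k+2} + 12 − 8 = 3^{k+2} + 4.
By induction, h_n = 3^{n+1} + 4 for all n ≥ 0.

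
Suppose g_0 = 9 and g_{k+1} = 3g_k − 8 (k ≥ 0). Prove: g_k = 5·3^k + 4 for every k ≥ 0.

Base case: g_0 = 9, and 5·3^0 + 4 = 5 + 4 = 9.
Assume g_j = 5·3^j + 4 for some j ≥ 0.
Then g_{j+1} = 3g_j − 8 = 3·(5·3^j + 4) − 8 = 15·3^j + 12 − 8 = 5·3^{j+1} + 4.
This completes the inductive step, so g_k = 5·3^k + 4 for all k ≥ 0.

g_k = 5·3^k + 4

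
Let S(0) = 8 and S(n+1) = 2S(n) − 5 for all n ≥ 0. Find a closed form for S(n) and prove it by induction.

Claim: S(n) = 3·2^n + 5.

Base case: S(0) = 8, and 3·2^0 + 5 = 3 + 5 = 8.
Assume S(r) = 3·2^r + 5 for some r ≥ 0.
Then S(r+1) = 2S(r) − 5 = 2·(3·2^r + 5) − 5 = 6·2^r + 10 − 5 = 3·2^{r+1} + 5.
By induction, S(n) = 3·2^n + 5 for all n ≥ 0.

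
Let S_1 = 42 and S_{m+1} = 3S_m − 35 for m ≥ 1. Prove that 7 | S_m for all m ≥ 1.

Base case: S_1 = 42 = 7·6, so 7 | S_1.
Assume 7 | S_j, so S_j = 7t for some integer t.
Then S_{j+1} = 3S_j − 35 = 3·(7t) − 35 = 7(3t − 5), so 7 | S_{j+1}.
Hence 7 | S_m for every m ≥ 1, by induction.

7 | S_m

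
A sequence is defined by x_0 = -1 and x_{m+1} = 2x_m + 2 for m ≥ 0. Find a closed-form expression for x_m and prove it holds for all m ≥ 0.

Claim: x_m = 2^m − 2.

Base case: x_0 = -1, and 2^0 − 2 = 1 − 2 = -1.
Assume x_j = 2^j − 2 for some j ≥ 0.
Then x_{j+1} = 2x_j + 2 = 2·(2^j − 2) + 2 = 2^{j+1} − 4 + 2 = 2^{j+1} − 2.
This completes the inductive step, so x_m = 2^m − 2 for all m ≥ 0.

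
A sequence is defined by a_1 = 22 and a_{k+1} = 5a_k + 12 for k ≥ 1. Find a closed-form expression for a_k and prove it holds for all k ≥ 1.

Claim: a_k = 5^{k+1} − 3.

Base case: a_1 = 22, and 5^{1+1} − 3 = 25 − 3 = 22.
Assume a_m = 5^{m+1} − 3 for some m ≥ 1.
Then a_{m+1} = 5a_m + 12 = 5·(5^{m+1} − 3) + 12 = 5^{m+2} − 15 + 12 = 5^{m+2} − 3.
By induction, a_k = 5^{k+1} − 3 for all k ≥ 1.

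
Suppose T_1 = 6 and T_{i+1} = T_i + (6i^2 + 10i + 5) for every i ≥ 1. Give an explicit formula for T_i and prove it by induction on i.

Claim: T_i = 2i^3 + 2i^2 + i + 1.

Base case: T_1 = 6, and 2·1^3 + 2·1^2 + 1 + 1 = 6.
Assume T_m = 2m^3 + 2m^2 + m + 1.
Then T_{m+1} = T_m + (6m^2 + 10m + 5) = (2m^3 + 2m^2 + m + 1) + (6m^2 + 10m + 5) = 2m^3 + 8m^2 + 11m + 6,
and 2·(m+1)^3 + 2·(m+1)^2 + (m+1) + 1 = 2m^3 + 8m^2 + 11m + 6.
This completes the inductive step, so T_i = 2i^3 + 2i^2 + i + 1 for all i ≥ 1.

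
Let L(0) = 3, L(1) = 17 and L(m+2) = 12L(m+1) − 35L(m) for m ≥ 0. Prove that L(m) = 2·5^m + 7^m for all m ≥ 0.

Base cases: L(0) = 3 and 2·5^0 + 7^0 = 3; L(1) = 17 and 2·5^1 + 7^1 = 17.
Assume L(i) = 2·5^i + 7^i for all 0 ≤ i ≤ j, where j ≥ 1.
Then L(j+1) = 12L(j) − 35L(j−1) = 12·(2·5^j + 7^j) − 35·(2·5^{j−1} + 7^{j−1}) = 2·(12·5 − 35)5^{j−1} + (12·7 − 35)7^{j−1} = 50·5^{j−1} + 49·7^{j−1} = 2·5^{j+1} + 7^{j+1}.
By strong induction, L(m) = 2·5^m + 7^m for all m ≥ 0.

L(m) = 2·5^m + 7^m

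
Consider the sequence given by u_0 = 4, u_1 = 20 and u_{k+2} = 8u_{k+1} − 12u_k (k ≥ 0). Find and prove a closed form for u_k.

Claim: u_k = 3·6^k + 2^k.

Base cases: u_0 = 4 and 3·6^0 + 2^0 = 4; u_1 = 20 and 3·6^1 + 2^1 = 20.
Assume u_i = 3·6^i + 2^i for all 0 ≤ i ≤ j, where j ≥ 1.
Then u_{j+1} = 8u_j − 12u_{j−1} = 8·(3·6^j + 2^j) − 12·(3·6^{j−1} + 2^{j−1}) = 3·(8·6 − 12)6^{j−1} + (8·2 − 12)2^{j−1} = 108·6^{j−1} + 4·2^{j−1} = 3·6^{j+1} + 2^{j+1}.
Hence u_k = 3·6^k + 2^k for every k ≥ 0, by strong induction.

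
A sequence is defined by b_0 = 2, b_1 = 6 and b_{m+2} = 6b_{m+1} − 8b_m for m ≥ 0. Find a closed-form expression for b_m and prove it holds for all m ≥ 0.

Claim: b_m = 4^m + 2^m.

Base cases: b_0 = 2 and 4^0 + 2^0 = 2; b_1 = 6 and 4^1 + 2^1 = 6.
Assume b_j = 4^j + 2^j for all 0 ≤ j ≤ r, where r ≥ 1.
Then b_{r+1} = 6b_r − 8b_{r−1} = 6·(4^r + 2^r) − 8·(4^{r−1} + 2^{r−1}) = (6·4 − 8)4^{r−1} + (6·2 − 8)2^{r−1} = 16·4^{r−1} + 4·2^{r−1} = 4^{r+1} + 2^{r+1}.
Hence b_m = 4^m + 2^m for every m ≥ 0, by strong induction.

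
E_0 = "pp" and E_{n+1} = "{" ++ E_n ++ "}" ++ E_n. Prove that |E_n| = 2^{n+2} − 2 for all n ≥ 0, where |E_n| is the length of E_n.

Base case: |E_0| = 2, and 2^{0+2} − 2 = 2.
Assume |E_m| = 2^{m+2} − 2.
Then |E_{m+1}| = 1 + |E_m| + 1 + |E_m| = 2|E_m| + 2 = 2(2^{m+2} − 2) + 2 = 2^{m+3} − 4 + 2 = 2^{m+3} − 2.
This completes the inductive step, so |E_n| = 2^{n+2} − 2 for all n ≥ 0.

|E_n| = 2^{n+2} − 2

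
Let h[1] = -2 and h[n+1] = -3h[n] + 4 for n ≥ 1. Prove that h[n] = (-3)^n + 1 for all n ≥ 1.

Base case: h[1] = -2, and (-3)^1 + 1 = -3 + 1 = -2.
Assume h[r] = (-3)^r + 1 for some r ≥ 1.
Then h[r+1] = -3h[r] + 4 = -3·((-3)^r + 1) + 4 = -3·(-3)^r − 3 + 4 = (-3)^{r+1} + 1.
Hence h[n] = (-3)^n + 1 for every n ≥ 1, by induction.

h[n] = (-3)^n + 1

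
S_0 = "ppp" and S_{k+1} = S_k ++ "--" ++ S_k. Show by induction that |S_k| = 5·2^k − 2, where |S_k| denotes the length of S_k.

Base case: |S_0| = 3, and 5·2^0 − 2 = 3.
Assume |S_r| = 5·2^r − 2.
Then |S_{r+1}| = |S_r| + 2 + |S_r| = 2|S_r| + 2 = 2(5·2^r − 2) + 2 = 5·2^{r+1} − 4 + 2 = 5·2^{r+1} − 2.
Hence |S_k| = 5·2^k − 2 for every k ≥ 0, by induction.

|S_k| = 5·2^k − 2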